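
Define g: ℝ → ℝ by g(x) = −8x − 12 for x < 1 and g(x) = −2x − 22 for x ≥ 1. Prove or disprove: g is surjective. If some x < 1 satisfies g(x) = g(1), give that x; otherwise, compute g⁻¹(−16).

1/2

Both pieces are strictly decreasing (slopes −8 and −2), so each is injective on its own interval.
The left piece maps (−∞, 1) onto (−20, ∞); the right piece maps [1, ∞) onto (−∞, −24].
The union (−20, ∞) ∪ (−∞, −24] omits the interval between −20 and −24; in particular −20 has no preimage. So g is not surjective.
Because the two images are disjoint, no x < 1 has g(x) = g(1), so we compute g⁻¹(−16): −16 lies in (−20, ∞), so solve −8x − 12 = −16: x = (−16 + 12)/(−8) = 1/2.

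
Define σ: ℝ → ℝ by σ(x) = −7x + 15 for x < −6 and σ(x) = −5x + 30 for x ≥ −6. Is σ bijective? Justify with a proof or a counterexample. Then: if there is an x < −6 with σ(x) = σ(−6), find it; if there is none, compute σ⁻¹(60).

Both pieces are strictly decreasing (slopes −7 and −5), so each is injective on its own interval.
The left piece maps (−∞, −6) onto (57, ∞); the right piece maps [−6, ∞) onto (−∞, 60].
These images overlap. In particular σ(−6) = 60 (right piece), and solving −7x + 15 = 60 on the left piece gives x = −45/7 < −6.
So σ(−45/7) = σ(−6) with −45/7 ≠ −6, and σ is not injective, hence not bijective. This x = −45/7 is the requested value below −6.

-45/7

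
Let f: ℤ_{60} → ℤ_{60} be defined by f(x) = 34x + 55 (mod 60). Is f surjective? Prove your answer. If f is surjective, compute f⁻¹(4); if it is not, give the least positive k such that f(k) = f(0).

30

Since gcd(34, 60) = 2, we have 34x ≡ 0 (mod 2) for all x, so f(x) ≡ 1 (mod 2).
But 0 ≢ 1 (mod 2), so 0 ∈ ℤ_{60} has no preimage. Hence f is not surjective.
Since f is not surjective, we find the least positive k with f(k) = f(0): this means 34k ≡ 0 (mod 60), i.e. 60 ∣ 34k. Since gcd(34, 60) = 2, dividing through by 2 this holds exactly when 30 ∣ 17k, and as gcd(17, 30) = 1, exactly when 30 ∣ k.
The smallest positive such k is 30.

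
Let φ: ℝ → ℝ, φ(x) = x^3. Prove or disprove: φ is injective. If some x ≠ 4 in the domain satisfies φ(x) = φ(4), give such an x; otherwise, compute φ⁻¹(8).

On ℝ, x ↦ x^3 is strictly increasing (since 3 is odd), so φ(u) = φ(v) forces u = v. Hence φ is injective.
Since x ↦ x^3 is strictly increasing on ℝ, it is injective there, so no x ≠ 4 in the domain has φ(x) = φ(4). We therefore compute φ⁻¹(8) = 8^{1/3} = 2 (indeed 2^3 = 8).

2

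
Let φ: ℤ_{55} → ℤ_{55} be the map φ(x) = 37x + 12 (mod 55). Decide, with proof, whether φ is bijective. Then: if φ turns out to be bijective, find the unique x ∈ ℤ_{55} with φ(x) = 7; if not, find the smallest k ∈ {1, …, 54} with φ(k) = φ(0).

40

If φ(a) = φ(b), then 37a ≡ 37b (mod 55). Because gcd(37, 55) = 1, we may cancel 37 to get a ≡ b (mod 55).
We now compute 37⁻¹ mod 55 explicitly. Euclid's algorithm: 55 = 1·37 + 18, 37 = 2·18 + 1; back-substituting gives 1 = 3·37 − 2·55, so 37⁻¹ ≡ 3 (mod 55).
For any y ∈ ℤ_{55}, x = 3(y − 12) mod 55 satisfies φ(x) = 37·3(y − 12) + 12 ≡ y (since 37·3 ≡ 1 mod 55). So every y has a preimage.
Hence φ is bijective.
Since φ is bijective, we compute φ⁻¹(7): solve 37x + 12 ≡ 7 (mod 55), i.e. 37x ≡ 50 (mod 55).
Multiplying by 37⁻¹ = 3 gives x ≡ 3·50 = 150 = 2·55 + 40 ≡ 40 (mod 55).
Check: φ(40) = 37·40 + 12 = 1492 = 27·55 + 7 ≡ 7 (mod 55).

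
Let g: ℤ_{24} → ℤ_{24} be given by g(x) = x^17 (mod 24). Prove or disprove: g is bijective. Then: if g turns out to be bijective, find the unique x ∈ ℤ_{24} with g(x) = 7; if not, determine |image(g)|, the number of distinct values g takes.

g(0) = 0^17 = 0.
g(6): Repeated squaring mod 24: 6^1 ≡ 6, 6^2 ≡ 6² = 36 ≡ 12, 6^4 ≡ 12² = 144 ≡ 0, 6^8 ≡ 0² = 0, 6^16 ≡ 0² = 0. Since 17 = 16 + 1, 6^17 ≡ 0·6: 0·6 = 0. So 6^17 ≡ 0 (mod 24).
So g(0) = g(6) = 0 while 0 ≠ 6, so g is not injective, hence not bijective.
Since g is not bijective, we determine |image(g)|. Computing x^17 mod 24 for each x (by repeated squaring, reducing mod 24 at every step), the values g(0), g(1), …, g(23) are: 0, 1, 8, 3, 16, 5, 0, 7, 8, 9, 16, 11, 0, 13, 8, 15, 16, 17, 0, 19, 8, 21, 16, 23.
The distinct values are {0, 1, 3, 5, 7, 8, 9, 11, 13, 15, 16, 17, 19, 21, 23}; there are 15 of them.

15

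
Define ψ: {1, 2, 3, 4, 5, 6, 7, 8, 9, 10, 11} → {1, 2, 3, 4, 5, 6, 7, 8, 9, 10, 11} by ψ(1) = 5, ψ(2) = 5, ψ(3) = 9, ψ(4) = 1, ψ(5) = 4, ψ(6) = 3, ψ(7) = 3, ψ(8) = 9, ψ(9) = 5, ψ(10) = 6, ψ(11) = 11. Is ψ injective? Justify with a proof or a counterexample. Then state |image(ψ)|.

7

ψ(1) = 5 = ψ(2) with 1 ≠ 2, so ψ is not injective.
The image of ψ is {1, 3, 4, 5, 6, 9, 11}, which has 7 elements.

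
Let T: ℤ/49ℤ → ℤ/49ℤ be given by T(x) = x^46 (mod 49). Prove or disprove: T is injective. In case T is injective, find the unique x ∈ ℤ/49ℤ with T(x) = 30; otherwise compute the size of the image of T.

22

T(0) = 0^46 = 0.
T(7): Repeated squaring mod 49: 7^1 ≡ 7, 7^2 ≡ 7² = 49 ≡ 0, 7^4 ≡ 0² = 0, 7^8 ≡ 0² = 0, 7^16 ≡ 0² = 0, 7^32 ≡ 0² = 0. Since 46 = 32 + 8 + 4 + 2, 7^46 ≡ 0·0·0·0: 0·0 = 0, then 0·0 = 0, then 0·0 = 0. So 7^46 ≡ 0 (mod 49).
So T(0) = T(7) = 0 while 0 ≠ 7, thus T is not injective.
Since T is not injective, we determine |image(T)|. Computing x^46 mod 49 for each x (by repeated squaring, reducing mod 49 at every step), the values T(0), T(1), …, T(48) are: 0, 1, 16, 32, 11, 37, 22, 0, 29, 44, 4, 39, 9, 43, 0, 8, 23, 25, 18, 30, 15, 0, 36, 2, 46, 46, 2, 36, 0, 15, 30, 18, 25, 23, 8, 0, 43, 9, 39, 4, 44, 29, 0, 22, 37, 11, 32, 16, 1.
The distinct values are {0, 1, 2, 4, 8, 9, 11, 15, 16, 18, 22, 23, 25, 29, 30, 32, 36, 37, 39, 43, 44, 46}; there are 22 of them.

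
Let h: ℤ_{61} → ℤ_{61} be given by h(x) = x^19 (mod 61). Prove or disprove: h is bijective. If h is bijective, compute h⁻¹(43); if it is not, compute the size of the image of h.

55

Since 61 is prime, the nonzero elements of ℤ_{61} form a cyclic group of order 60.
As gcd(19, 60) = 1, raising to the 19th power is a bijection on this group: if s^19 ≡ t^19 then (st^{−1})^19 = 1, and the only element of order dividing gcd(19, 60) = 1 is 1, so s = t.
With h(0) = 0 this makes h injective on all of ℤ_{61}, hence bijective (finite equal-size domain and codomain). In particular h is bijective.
Since h is bijective, we find the preimage of 43. The inverse of x ↦ x^19 on (ℤ_{61})^× is x ↦ x^19, because 19·19 = 361 = 6·60 + 1 ≡ 1 (mod 60) and x^{60} = 1 for x ≠ 0 (Fermat). So h⁻¹(43) = 43^19 mod 61.
Repeated squaring mod 61: 43^1 ≡ 43, 43^2 ≡ 43² = 1849 ≡ 19, 43^4 ≡ 19² = 361 ≡ 56, 43^8 ≡ 56² = 3136 ≡ 25, 43^16 ≡ 25² = 625 ≡ 15. Since 19 = 16 + 2 + 1, 43^19 ≡ 15·19·43: 15·19 = 285 ≡ 41, then 41·43 = 1763 ≡ 55. So 43^19 ≡ 55 (mod 61).
Hence h⁻¹(43) = 55.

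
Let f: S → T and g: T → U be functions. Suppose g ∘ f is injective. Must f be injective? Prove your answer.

Suppose f(a) = f(b). Applying g: (g ∘ f)(a) = (g ∘ f)(b). Since g ∘ f is injective, a = b. So f is injective.

injective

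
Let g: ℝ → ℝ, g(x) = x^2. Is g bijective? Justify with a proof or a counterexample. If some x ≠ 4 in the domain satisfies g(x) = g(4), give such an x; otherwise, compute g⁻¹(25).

-4

g(4) = 16 = (−4)^2 = g(−4) (since 2 is even), with 4 ≠ −4. So g is not injective, hence not bijective.
For the follow-up, such an x exists: taking x = −4 ∈ ℝ gives g(−4) = 16 = g(4) with −4 ≠ 4.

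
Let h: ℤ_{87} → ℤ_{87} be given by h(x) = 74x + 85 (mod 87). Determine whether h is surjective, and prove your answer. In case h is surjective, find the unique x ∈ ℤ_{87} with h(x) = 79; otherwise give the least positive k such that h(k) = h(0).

Since gcd(74, 87) = 1, 74 is invertible modulo 87. Euclid's algorithm: 87 = 1·74 + 13, 74 = 5·13 + 9, 13 = 1·9 + 4, 9 = 2·4 + 1; back-substituting gives 1 = 20·74 − 17·87, so 74⁻¹ ≡ 20 (mod 87).
Then y ↦ 20(y − 85) is a two-sided inverse to h, so every y ∈ ℤ_{87} has a preimage.
So h is surjective.
Since h is surjective, we find h⁻¹(79): we need 74x ≡ 79 − 85 ≡ 81 (mod 87). Using 74⁻¹ = 20: x ≡ 20·81 = 1620 = 18·87 + 54, so x = 54.
Check: h(54) = 74·54 + 85 = 4081 = 46·87 + 79 ≡ 79 (mod 87).

54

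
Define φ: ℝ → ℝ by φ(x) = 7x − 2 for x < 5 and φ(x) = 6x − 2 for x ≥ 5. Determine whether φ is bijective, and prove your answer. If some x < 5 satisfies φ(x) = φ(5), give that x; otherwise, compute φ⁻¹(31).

Both pieces are strictly increasing (slopes 7 and 6), so each is injective on its own interval.
The left piece maps (−∞, 5) onto (−∞, 33); the right piece maps [5, ∞) onto [28, ∞).
These images overlap. In particular φ(5) = 28 (right piece), and solving 7x − 2 = 28 on the left piece gives x = 30/7 < 5.
So φ(30/7) = φ(5) with 30/7 ≠ 5, and φ is not injective, hence not bijective. This x = 30/7 is the requested value below 5.

30/7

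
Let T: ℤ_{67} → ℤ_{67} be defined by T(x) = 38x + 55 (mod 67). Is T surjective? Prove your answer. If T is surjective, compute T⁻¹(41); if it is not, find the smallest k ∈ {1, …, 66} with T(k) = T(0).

49

Since gcd(38, 67) = 1, 38 is invertible modulo 67. Euclid's algorithm: 67 = 1·38 + 29, 38 = 1·29 + 9, 29 = 3·9 + 2, 9 = 4·2 + 1; back-substituting gives 1 = 30·38 − 17·67, so 38⁻¹ ≡ 30 (mod 67).
Then y ↦ 30(y − 55) is a two-sided inverse to T, so every y ∈ ℤ_{67} has a preimage.
Hence T is surjective.
Since T is surjective, we compute T⁻¹(41): solve 38x + 55 ≡ 41 (mod 67), i.e. 38x ≡ 53 (mod 67).
Multiplying by 38⁻¹ = 30 gives x ≡ 30·53 = 1590 = 23·67 + 49 ≡ 49 (mod 67).
Check: T(49) = 38·49 + 55 = 1917 = 28·67 + 41 ≡ 41 (mod 67).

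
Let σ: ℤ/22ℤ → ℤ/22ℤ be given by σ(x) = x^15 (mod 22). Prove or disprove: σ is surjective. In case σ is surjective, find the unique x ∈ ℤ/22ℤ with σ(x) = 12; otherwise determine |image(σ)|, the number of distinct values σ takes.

σ(1) = 1^15 = 1.
σ(3): Repeated squaring mod 22: 3^1 ≡ 3, 3^2 ≡ 3² = 9, 3^4 ≡ 9² = 81 ≡ 15, 3^8 ≡ 15² = 225 ≡ 5. Since 15 = 8 + 4 + 2 + 1, 3^15 ≡ 5·15·9·3: 5·15 = 75 ≡ 9, then 9·9 = 81 ≡ 15, then 15·3 = 45 ≡ 1. So 3^15 ≡ 1 (mod 22).
So σ(1) = σ(3) = 1 while 1 ≠ 3, therefore σ is not injective.
A non-injective map from the 22-element set ℤ/22ℤ to itself takes at most 21 distinct values, so it cannot be surjective. Hence σ is not surjective.
Since σ is not surjective, we determine |image(σ)|. Computing x^15 mod 22 for each x (by repeated squaring, reducing mod 22 at every step), the values σ(0), σ(1), …, σ(21) are: 0, 1, 10, 1, 12, 1, 10, 21, 10, 1, 10, 11, 12, 21, 12, 1, 12, 21, 10, 21, 12, 21.
The distinct values are {0, 1, 10, 11, 12, 21}; there are 6 of them.

6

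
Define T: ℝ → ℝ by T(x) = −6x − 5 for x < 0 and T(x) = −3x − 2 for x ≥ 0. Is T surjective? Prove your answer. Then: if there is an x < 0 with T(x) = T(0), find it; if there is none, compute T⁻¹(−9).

-1/2

Both pieces are strictly decreasing (slopes −6 and −3), so each is injective on its own interval.
The left piece maps (−∞, 0) onto (−5, ∞); the right piece maps [0, ∞) onto (−∞, −2].
The union (−5, ∞) ∪ (−∞, −2] covers ℝ, so T is surjective.
For the follow-up: the images overlap, so an x < 0 with T(x) = T(0) exists. T(0) = −2; solving −6x − 5 = −2 for x < 0 gives x = (−2 + 5)/(−6) = −1/2.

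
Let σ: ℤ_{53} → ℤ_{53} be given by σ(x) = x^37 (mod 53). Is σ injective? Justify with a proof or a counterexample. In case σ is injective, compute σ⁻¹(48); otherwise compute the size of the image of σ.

Since 53 is prime, the nonzero elements of ℤ_{53} form a cyclic group of order 52.
As gcd(37, 52) = 1, raising to the 37th power is a bijection on this group: if x_1^37 ≡ x_2^37 then (x_1x_2^{−1})^37 = 1, and the only element of order dividing gcd(37, 52) = 1 is 1, so x_1 = x_2.
With σ(0) = 0 this makes σ injective on all of ℤ_{53}, hence bijective (finite equal-size domain and codomain). In particular σ is injective.
Since σ is injective, we find the preimage of 48. The inverse of x ↦ x^37 on (ℤ_{53})^× is x ↦ x^45, because 37·45 = 1665 = 32·52 + 1 ≡ 1 (mod 52) and x^{52} = 1 for x ≠ 0 (Fermat). So σ⁻¹(48) = 48^45 mod 53.
Repeated squaring mod 53: 48^1 ≡ 48, 48^2 ≡ 48² = 2304 ≡ 25, 48^4 ≡ 25² = 625 ≡ 42, 48^8 ≡ 42² = 1764 ≡ 15, 48^16 ≡ 15² = 225 ≡ 13, 48^32 ≡ 13² = 169 ≡ 10. Since 45 = 32 + 8 + 4 + 1, 48^45 ≡ 10·15·42·48: 10·15 = 150 ≡ 44, then 44·42 = 1848 ≡ 46, then 46·48 = 2208 ≡ 35. So 48^45 ≡ 35 (mod 53).
Hence σ⁻¹(48) = 35.

35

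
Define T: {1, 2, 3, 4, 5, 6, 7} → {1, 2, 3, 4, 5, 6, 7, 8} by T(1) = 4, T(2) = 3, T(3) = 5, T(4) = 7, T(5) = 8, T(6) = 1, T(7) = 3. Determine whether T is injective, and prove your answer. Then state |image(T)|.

6

T(2) = 3 = T(7) with 2 ≠ 7, so T is not injective.
The image of T is {1, 3, 4, 5, 7, 8}, which has 6 elements.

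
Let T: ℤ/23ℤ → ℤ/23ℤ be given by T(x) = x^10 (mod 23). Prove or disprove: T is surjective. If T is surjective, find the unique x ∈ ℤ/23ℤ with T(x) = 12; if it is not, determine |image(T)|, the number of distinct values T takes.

12

T(11): Repeated squaring mod 23: 11^1 ≡ 11, 11^2 ≡ 11² = 121 ≡ 6, 11^4 ≡ 6² = 36 ≡ 13, 11^8 ≡ 13² = 169 ≡ 8. Since 10 = 8 + 2, 11^10 ≡ 8·6: 8·6 = 48 ≡ 2. So 11^10 ≡ 2 (mod 23).
T(12): Repeated squaring mod 23: 12^1 ≡ 12, 12^2 ≡ 12² = 144 ≡ 6, 12^4 ≡ 6² = 36 ≡ 13, 12^8 ≡ 13² = 169 ≡ 8. Since 10 = 8 + 2, 12^10 ≡ 8·6: 8·6 = 48 ≡ 2. So 12^10 ≡ 2 (mod 23).
So T(11) = T(12) = 2 while 11 ≠ 12, thus T is not injective.
A non-injective map from the 23-element set ℤ/23ℤ to itself takes at most 22 distinct values, so it cannot be surjective. So T is not surjective.
Since T is not surjective, we determine |image(T)|. Computing x^10 mod 23 for each x (by repeated squaring, reducing mod 23 at every step), the values T(0), T(1), …, T(22) are: 0, 1, 12, 8, 6, 9, 4, 13, 3, 18, 16, 2, 2, 16, 18, 3, 13, 4, 9, 6, 8, 12, 1.
The distinct values are {0, 1, 2, 3, 4, 6, 8, 9, 12, 13, 16, 18}; there are 12 of them.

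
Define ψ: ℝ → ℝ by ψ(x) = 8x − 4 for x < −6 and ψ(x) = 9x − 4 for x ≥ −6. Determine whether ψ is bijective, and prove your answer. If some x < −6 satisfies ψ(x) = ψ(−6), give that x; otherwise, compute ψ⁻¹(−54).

Both pieces are strictly increasing (slopes 8 and 9), so each is injective on its own interval.
The left piece maps (−∞, −6) onto (−∞, −52); the right piece maps [−6, ∞) onto [−58, ∞).
These images overlap. In particular ψ(−6) = −58 (right piece), and solving 8x − 4 = −58 on the left piece gives x = −27/4 < −6.
So ψ(−27/4) = ψ(−6) with −27/4 ≠ −6, and ψ is not injective, hence not bijective. This x = −27/4 is the requested value below −6.

-27/4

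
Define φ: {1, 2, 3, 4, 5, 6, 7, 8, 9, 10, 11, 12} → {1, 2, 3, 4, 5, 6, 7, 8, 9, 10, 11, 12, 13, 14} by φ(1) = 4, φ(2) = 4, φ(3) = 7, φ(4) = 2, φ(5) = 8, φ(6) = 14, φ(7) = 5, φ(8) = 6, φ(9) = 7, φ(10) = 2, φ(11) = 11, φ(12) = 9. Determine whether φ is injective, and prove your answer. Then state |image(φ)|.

9

φ(1) = 4 = φ(2) with 1 ≠ 2, so φ is not injective.
The image of φ is {2, 4, 5, 6, 7, 8, 9, 11, 14}, which has 9 elements.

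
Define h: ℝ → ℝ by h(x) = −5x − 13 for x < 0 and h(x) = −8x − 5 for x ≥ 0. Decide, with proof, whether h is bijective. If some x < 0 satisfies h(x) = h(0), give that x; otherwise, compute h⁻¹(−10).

Both pieces are strictly decreasing (slopes −5 and −8), so each is injective on its own interval.
The left piece maps (−∞, 0) onto (−13, ∞); the right piece maps [0, ∞) onto (−∞, −5].
These images overlap. In particular h(0) = −5 (right piece), and solving −5x − 13 = −5 on the left piece gives x = −8/5 < 0.
So h(−8/5) = h(0) with −8/5 ≠ 0, and h is not injective, hence not bijective. This x = −8/5 is the requested value below 0.

-8/5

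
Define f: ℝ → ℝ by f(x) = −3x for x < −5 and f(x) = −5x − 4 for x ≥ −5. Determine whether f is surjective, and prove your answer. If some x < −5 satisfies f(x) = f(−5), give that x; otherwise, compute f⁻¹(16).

Both pieces are strictly decreasing (slopes −3 and −5), so each is injective on its own interval.
The left piece maps (−∞, −5) onto (15, ∞); the right piece maps [−5, ∞) onto (−∞, 21].
The union (15, ∞) ∪ (−∞, 21] covers ℝ, so f is surjective.
For the follow-up: the images overlap, so an x < −5 with f(x) = f(−5) exists. f(−5) = 21; solving −3x = 21 for x < −5 gives x = (21 − 0)/(−3) = −7.

-7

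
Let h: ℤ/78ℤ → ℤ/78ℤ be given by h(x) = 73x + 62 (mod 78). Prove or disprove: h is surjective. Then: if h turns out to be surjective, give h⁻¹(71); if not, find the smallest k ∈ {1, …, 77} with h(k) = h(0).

45

Since gcd(73, 78) = 1, 73 is invertible modulo 78. Euclid's algorithm: 78 = 1·73 + 5, 73 = 14·5 + 3, 5 = 1·3 + 2, 3 = 1·2 + 1; back-substituting gives 1 = 31·73 − 29·78, so 73⁻¹ ≡ 31 (mod 78).
For any y ∈ ℤ/78ℤ, x = 31(y − 62) mod 78 satisfies h(x) = 73·31(y − 62) + 62 ≡ y (since 73·31 ≡ 1 mod 78). So every y has a preimage.
So h is surjective.
Since h is surjective, we compute h⁻¹(71): solve 73x + 62 ≡ 71 (mod 78), i.e. 73x ≡ 9 (mod 78).
Multiplying by 73⁻¹ = 31 gives x ≡ 31·9 = 279 = 3·78 + 45 ≡ 45 (mod 78).
Check: h(45) = 73·45 + 62 = 3347 = 42·78 + 71 ≡ 71 (mod 78).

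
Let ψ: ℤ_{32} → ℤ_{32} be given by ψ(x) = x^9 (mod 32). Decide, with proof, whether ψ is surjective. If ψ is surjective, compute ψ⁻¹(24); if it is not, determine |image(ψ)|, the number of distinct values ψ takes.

17

ψ(0) = 0^9 = 0.
ψ(2): Repeated squaring mod 32: 2^1 ≡ 2, 2^2 ≡ 2² = 4, 2^4 ≡ 4² = 16, 2^8 ≡ 16² = 256 ≡ 0. Since 9 = 8 + 1, 2^9 ≡ 0·2: 0·2 = 0. So 2^9 ≡ 0 (mod 32).
So ψ(0) = ψ(2) = 0 while 0 ≠ 2, hence ψ is not injective.
A non-injective map from the 32-element set ℤ_{32} to itself takes at most 31 distinct values, so it cannot be surjective. Therefore ψ is not surjective.
Since ψ is not surjective, we determine |image(ψ)|. Computing x^9 mod 32 for each x (by repeated squaring, reducing mod 32 at every step), the values ψ(0), ψ(1), …, ψ(31) are: 0, 1, 0, 3, 0, 5, 0, 7, 0, 9, 0, 11, 0, 13, 0, 15, 0, 17, 0, 19, 0, 21, 0, 23, 0, 25, 0, 27, 0, 29, 0, 31.
The distinct values are {0, 1, 3, 5, 7, 9, 11, 13, 15, 17, 19, 21, 23, 25, 27, 29, 31}; there are 17 of them.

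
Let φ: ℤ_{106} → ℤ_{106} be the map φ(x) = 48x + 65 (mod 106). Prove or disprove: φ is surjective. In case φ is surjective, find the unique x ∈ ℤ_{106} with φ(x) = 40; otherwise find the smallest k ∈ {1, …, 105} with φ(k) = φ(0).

Recall that surjectivity means every element of the codomain has a preimage under φ.
Since gcd(48, 106) = 2, we have 48x ≡ 0 (mod 2) for all x, so φ(x) ≡ 1 (mod 2).
But 0 ≢ 1 (mod 2), so 0 ∈ ℤ_{106} has no preimage. Thus φ is not surjective.
Since φ is not surjective, we find the least positive k with φ(k) = φ(0): this means 48k ≡ 0 (mod 106), i.e. 106 ∣ 48k. Since gcd(48, 106) = 2, dividing through by 2 this holds exactly when 53 ∣ 24k, and as gcd(24, 53) = 1, exactly when 53 ∣ k.
The smallest positive such k is 53.

53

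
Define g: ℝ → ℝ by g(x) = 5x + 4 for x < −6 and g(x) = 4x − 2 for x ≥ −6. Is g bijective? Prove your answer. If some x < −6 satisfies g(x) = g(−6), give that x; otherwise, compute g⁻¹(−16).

-7/2

Both pieces are strictly increasing (slopes 5 and 4), so each is injective on its own interval.
The left piece maps (−∞, −6) onto (−∞, −26); the right piece maps [−6, ∞) onto [−26, ∞).
Since −26 = −26, the images partition ℝ: g is injective and surjective, hence bijective.
Because the two images are disjoint, no x < −6 has g(x) = g(−6), so we compute g⁻¹(−16): −16 lies in [−26, ∞), so solve 4x − 2 = −16: x = (−16 + 2)/4 = −7/2.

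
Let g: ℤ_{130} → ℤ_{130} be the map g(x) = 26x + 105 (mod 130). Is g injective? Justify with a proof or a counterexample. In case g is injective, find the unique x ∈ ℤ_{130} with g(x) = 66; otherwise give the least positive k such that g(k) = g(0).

5

Recall that injectivity means: for all x_1, x_2 in the domain, g(x_1) = g(x_2) implies x_1 = x_2.
We have gcd(26, 130) = 26 > 1. Taking x_1 = 0 and x_2 = 5: g(0) = 105 and g(5) = 26·5 + 105 = 235 ≡ 105 (mod 130).
So g(0) = g(5) while 0 ≠ 5, thus g is not injective.
Since g is not injective, we find the least positive k with g(k) = g(0): this means 26k ≡ 0 (mod 130), i.e. 130 ∣ 26k. Since gcd(26, 130) = 26, dividing through by 26 this holds exactly when 5 ∣ k.
The smallest positive such k is 5.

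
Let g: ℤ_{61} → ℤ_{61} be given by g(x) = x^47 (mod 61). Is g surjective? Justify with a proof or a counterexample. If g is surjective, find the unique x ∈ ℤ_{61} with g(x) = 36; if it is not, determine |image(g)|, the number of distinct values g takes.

Since 61 is prime, the nonzero elements of ℤ_{61} form a cyclic group of order 60.
As gcd(47, 60) = 1, raising to the 47th power is a bijection on this group: if u^47 ≡ v^47 then (uv^{−1})^47 = 1, and the only element of order dividing gcd(47, 60) = 1 is 1, so u = v.
With g(0) = 0 this makes g injective on all of ℤ_{61}, hence bijective (finite equal-size domain and codomain). In particular g is surjective.
Since g is surjective, we find the preimage of 36. The inverse of x ↦ x^47 on (ℤ_{61})^× is x ↦ x^23, because 47·23 = 1081 = 18·60 + 1 ≡ 1 (mod 60) and x^{60} = 1 for x ≠ 0 (Fermat). So g⁻¹(36) = 36^23 mod 61.
Repeated squaring mod 61: 36^1 ≡ 36, 36^2 ≡ 36² = 1296 ≡ 15, 36^4 ≡ 15² = 225 ≡ 42, 36^8 ≡ 42² = 1764 ≡ 56, 36^16 ≡ 56² = 3136 ≡ 25. Since 23 = 16 + 4 + 2 + 1, 36^23 ≡ 25·42·15·36: 25·42 = 1050 ≡ 13, then 13·15 = 195 ≡ 12, then 12·36 = 432 ≡ 5. So 36^23 ≡ 5 (mod 61).
Hence g⁻¹(36) = 5.

5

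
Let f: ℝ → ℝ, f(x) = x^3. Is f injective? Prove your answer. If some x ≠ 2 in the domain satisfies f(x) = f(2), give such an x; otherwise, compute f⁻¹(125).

On ℝ, x ↦ x^3 is strictly increasing (since 3 is odd), so f(x_1) = f(x_2) forces x_1 = x_2. Therefore f is injective.
Since x ↦ x^3 is strictly increasing on ℝ, it is injective there, so no x ≠ 2 in the domain has f(x) = f(2). We therefore compute f⁻¹(125) = 125^{1/3} = 5 (indeed 5^3 = 125).

5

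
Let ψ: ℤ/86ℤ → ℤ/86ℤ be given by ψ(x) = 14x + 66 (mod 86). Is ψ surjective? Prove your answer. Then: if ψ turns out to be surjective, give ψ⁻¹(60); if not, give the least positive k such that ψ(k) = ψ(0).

Since gcd(14, 86) = 2, we have 14x ≡ 0 (mod 2) for all x, so ψ(x) ≡ 0 (mod 2).
But 1 ≢ 0 (mod 2), so 1 ∈ ℤ/86ℤ has no preimage. Hence ψ is not surjective.
Since ψ is not surjective, we find the least positive k with ψ(k) = ψ(0): this means 14k ≡ 0 (mod 86), i.e. 86 ∣ 14k. Since gcd(14, 86) = 2, dividing through by 2 this holds exactly when 43 ∣ 7k, and as gcd(7, 43) = 1, exactly when 43 ∣ k.
The smallest positive such k is 43.

43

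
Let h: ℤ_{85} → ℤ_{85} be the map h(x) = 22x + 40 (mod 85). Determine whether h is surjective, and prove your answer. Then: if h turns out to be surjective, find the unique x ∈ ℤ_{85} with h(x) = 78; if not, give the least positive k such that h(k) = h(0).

By definition, surjectivity means every element of the codomain has a preimage under h.
Since gcd(22, 85) = 1, 22 is invertible modulo 85. Euclid's algorithm: 85 = 3·22 + 19, 22 = 1·19 + 3, 19 = 6·3 + 1; back-substituting gives 1 = 58·22 − 15·85, so 22⁻¹ ≡ 58 (mod 85).
For any y ∈ ℤ_{85}, x = 58(y − 40) mod 85 satisfies h(x) = 22·58(y − 40) + 40 ≡ y (since 22·58 ≡ 1 mod 85). So every y has a preimage.
So h is surjective.
Since h is surjective, we compute h⁻¹(78): solve 22x + 40 ≡ 78 (mod 85), i.e. 22x ≡ 38 (mod 85).
Multiplying by 22⁻¹ = 58 gives x ≡ 58·38 = 2204 = 25·85 + 79 ≡ 79 (mod 85).
Check: h(79) = 22·79 + 40 = 1778 = 20·85 + 78 ≡ 78 (mod 85).

79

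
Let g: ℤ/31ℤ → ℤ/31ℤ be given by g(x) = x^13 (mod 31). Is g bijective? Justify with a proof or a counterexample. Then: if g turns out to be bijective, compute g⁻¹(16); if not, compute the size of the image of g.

Since 31 is prime, the nonzero elements of ℤ/31ℤ form a cyclic group of order 30.
As gcd(13, 30) = 1, raising to the 13th power is a bijection on this group: if a^13 ≡ b^13 then (ab^{−1})^13 = 1, and the only element of order dividing gcd(13, 30) = 1 is 1, so a = b.
With g(0) = 0 this makes g injective on all of ℤ/31ℤ, hence bijective (finite equal-size domain and codomain). In particular g is bijective.
Since g is bijective, we find the preimage of 16. The inverse of x ↦ x^13 on (ℤ/31ℤ)^× is x ↦ x^7, because 13·7 = 91 = 3·30 + 1 ≡ 1 (mod 30) and x^{30} = 1 for x ≠ 0 (Fermat). So g⁻¹(16) = 16^7 mod 31.
Repeated squaring mod 31: 16^1 ≡ 16, 16^2 ≡ 16² = 256 ≡ 8, 16^4 ≡ 8² = 64 ≡ 2. Since 7 = 4 + 2 + 1, 16^7 ≡ 2·8·16: 2·8 = 16, then 16·16 = 256 ≡ 8. So 16^7 ≡ 8 (mod 31).
Hence g⁻¹(16) = 8.

8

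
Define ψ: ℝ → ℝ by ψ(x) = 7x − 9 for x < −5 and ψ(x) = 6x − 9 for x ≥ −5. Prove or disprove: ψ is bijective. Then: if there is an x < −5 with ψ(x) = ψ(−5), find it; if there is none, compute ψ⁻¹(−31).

-11/3

Both pieces are strictly increasing (slopes 7 and 6), so each is injective on its own interval.
The left piece maps (−∞, −5) onto (−∞, −44); the right piece maps [−5, ∞) onto [−39, ∞).
The images leave a gap (−44 has no preimage), so ψ is not surjective, hence not bijective.
Because the two images are disjoint, no x < −5 has ψ(x) = ψ(−5), so we compute ψ⁻¹(−31): −31 lies in [−39, ∞), so solve 6x − 9 = −31: x = (−31 + 9)/6 = −11/3.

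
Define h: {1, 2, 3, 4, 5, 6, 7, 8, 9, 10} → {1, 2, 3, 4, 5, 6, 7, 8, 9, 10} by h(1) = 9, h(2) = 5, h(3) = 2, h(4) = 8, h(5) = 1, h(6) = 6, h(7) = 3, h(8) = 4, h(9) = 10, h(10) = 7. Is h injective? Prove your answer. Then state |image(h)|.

The values h(1), …, h(10) are 9, 5, 2, 8, 1, 6, 3, 4, 10, 7 — all distinct.
So h(x_1) = h(x_2) only when x_1 = x_2, and h is injective.
The image of h is {1, 2, 3, 4, 5, 6, 7, 8, 9, 10}, which has 10 elements.

10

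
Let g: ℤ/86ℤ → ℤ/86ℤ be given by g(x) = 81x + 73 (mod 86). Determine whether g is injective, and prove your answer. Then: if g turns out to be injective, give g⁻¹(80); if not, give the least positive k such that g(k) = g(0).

33

If g(a) = g(b), then 81a ≡ 81b (mod 86). Because gcd(81, 86) = 1, we may cancel 81 to get a ≡ b (mod 86).
Hence g is injective.
We now compute 81⁻¹ mod 86 explicitly. Euclid's algorithm: 86 = 1·81 + 5, 81 = 16·5 + 1; back-substituting gives 1 = 17·81 − 16·86, so 81⁻¹ ≡ 17 (mod 86).
Since g is injective, we find g⁻¹(80): we need 81x ≡ 80 − 73 ≡ 7 (mod 86). Using 81⁻¹ = 17: x ≡ 17·7 = 119 = 1·86 + 33, so x = 33.
Check: g(33) = 81·33 + 73 = 2746 = 31·86 + 80 ≡ 80 (mod 86).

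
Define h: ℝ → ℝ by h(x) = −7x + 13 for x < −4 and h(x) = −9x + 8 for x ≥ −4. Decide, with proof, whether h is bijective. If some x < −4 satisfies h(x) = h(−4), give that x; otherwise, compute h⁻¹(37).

Both pieces are strictly decreasing (slopes −7 and −9), so each is injective on its own interval.
The left piece maps (−∞, −4) onto (41, ∞); the right piece maps [−4, ∞) onto (−∞, 44].
These images overlap. In particular h(−4) = 44 (right piece), and solving −7x + 13 = 44 on the left piece gives x = −31/7 < −4.
So h(−31/7) = h(−4) with −31/7 ≠ −4, and h is not injective, hence not bijective. This x = −31/7 is the requested value below −4.

-31/7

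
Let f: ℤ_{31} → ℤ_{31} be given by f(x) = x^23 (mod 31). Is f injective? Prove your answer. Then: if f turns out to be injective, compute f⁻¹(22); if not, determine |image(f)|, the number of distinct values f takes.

12

Since 31 is prime, the nonzero elements of ℤ_{31} form a cyclic group of order 30.
As gcd(23, 30) = 1, raising to the 23rd power is a bijection on this group: if s^23 ≡ t^23 then (st^{−1})^23 = 1, and the only element of order dividing gcd(23, 30) = 1 is 1, so s = t.
With f(0) = 0 this makes f injective on all of ℤ_{31}, hence bijective (finite equal-size domain and codomain). In particular f is injective.
Since f is injective, we find the preimage of 22. The inverse of x ↦ x^23 on (ℤ_{31})^× is x ↦ x^17, because 23·17 = 391 = 13·30 + 1 ≡ 1 (mod 30) and x^{30} = 1 for x ≠ 0 (Fermat). So f⁻¹(22) = 22^17 mod 31.
Repeated squaring mod 31: 22^1 ≡ 22, 22^2 ≡ 22² = 484 ≡ 19, 22^4 ≡ 19² = 361 ≡ 20, 22^8 ≡ 20² = 400 ≡ 28, 22^16 ≡ 28² = 784 ≡ 9. Since 17 = 16 + 1, 22^17 ≡ 9·22: 9·22 = 198 ≡ 12. So 22^17 ≡ 12 (mod 31).
Hence f⁻¹(22) = 12.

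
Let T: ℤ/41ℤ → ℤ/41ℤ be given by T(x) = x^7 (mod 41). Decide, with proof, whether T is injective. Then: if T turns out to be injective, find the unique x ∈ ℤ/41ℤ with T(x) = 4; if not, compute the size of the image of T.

Since 41 is prime, the nonzero elements of ℤ/41ℤ form a cyclic group of order 40.
As gcd(7, 40) = 1, raising to the 7th power is a bijection on this group: if u^7 ≡ v^7 then (uv^{−1})^7 = 1, and the only element of order dividing gcd(7, 40) = 1 is 1, so u = v.
With T(0) = 0 this makes T injective on all of ℤ/41ℤ, hence bijective (finite equal-size domain and codomain). In particular T is injective.
Since T is injective, we find the preimage of 4. The inverse of x ↦ x^7 on (ℤ/41ℤ)^× is x ↦ x^23, because 7·23 = 161 = 4·40 + 1 ≡ 1 (mod 40) and x^{40} = 1 for x ≠ 0 (Fermat). So T⁻¹(4) = 4^23 mod 41.
Repeated squaring mod 41: 4^1 ≡ 4, 4^2 ≡ 4² = 16, 4^4 ≡ 16² = 256 ≡ 10, 4^8 ≡ 10² = 100 ≡ 18, 4^16 ≡ 18² = 324 ≡ 37. Since 23 = 16 + 4 + 2 + 1, 4^23 ≡ 37·10·16·4: 37·10 = 370 ≡ 1, then 1·16 = 16, then 16·4 = 64 ≡ 23. So 4^23 ≡ 23 (mod 41).
Hence T⁻¹(4) = 23.

23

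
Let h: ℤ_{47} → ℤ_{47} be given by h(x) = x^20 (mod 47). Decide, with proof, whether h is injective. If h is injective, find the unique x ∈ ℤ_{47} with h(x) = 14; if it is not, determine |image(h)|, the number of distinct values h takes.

24

h(23): Repeated squaring mod 47: 23^1 ≡ 23, 23^2 ≡ 23² = 529 ≡ 12, 23^4 ≡ 12² = 144 ≡ 3, 23^8 ≡ 3² = 9, 23^16 ≡ 9² = 81 ≡ 34. Since 20 = 16 + 4, 23^20 ≡ 34·3: 34·3 = 102 ≡ 8. So 23^20 ≡ 8 (mod 47).
h(24): Repeated squaring mod 47: 24^1 ≡ 24, 24^2 ≡ 24² = 576 ≡ 12, 24^4 ≡ 12² = 144 ≡ 3, 24^8 ≡ 3² = 9, 24^16 ≡ 9² = 81 ≡ 34. Since 20 = 16 + 4, 24^20 ≡ 34·3: 34·3 = 102 ≡ 8. So 24^20 ≡ 8 (mod 47).
So h(23) = h(24) = 8 while 23 ≠ 24, therefore h is not injective.
Since h is not injective, we determine |image(h)|. Computing x^20 mod 47 for each x (by repeated squaring, reducing mod 47 at every step), the values h(0), h(1), …, h(46) are: 0, 1, 6, 7, 36, 3, 42, 37, 28, 2, 18, 25, 17, 4, 34, 21, 27, 32, 12, 16, 14, 24, 9, 8, 8, 9, 24, 14, 16, 12, 32, 27, 21, 34, 4, 17, 25, 18, 2, 28, 37, 42, 3, 36, 7, 6, 1.
The distinct values are {0, 1, 2, 3, 4, 6, 7, 8, 9, 12, 14, 16, 17, 18, 21, 24, 25, 27, 28, 32, 34, 36, 37, 42}; there are 24 of them.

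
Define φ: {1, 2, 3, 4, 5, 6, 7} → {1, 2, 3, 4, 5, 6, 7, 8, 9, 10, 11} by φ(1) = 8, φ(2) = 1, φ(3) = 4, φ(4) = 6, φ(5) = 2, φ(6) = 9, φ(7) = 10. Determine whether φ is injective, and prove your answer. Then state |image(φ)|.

7

The values φ(1), …, φ(7) are 8, 1, 4, 6, 2, 9, 10 — all distinct.
So φ(u) = φ(v) only when u = v, and φ is injective.
The image of φ is {1, 2, 4, 6, 8, 9, 10}, which has 7 elements.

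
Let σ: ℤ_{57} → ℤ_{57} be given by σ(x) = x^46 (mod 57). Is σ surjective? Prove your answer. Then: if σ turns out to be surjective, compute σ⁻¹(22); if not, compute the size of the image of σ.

20

σ(8): Repeated squaring mod 57: 8^1 ≡ 8, 8^2 ≡ 8² = 64 ≡ 7, 8^4 ≡ 7² = 49, 8^8 ≡ 49² = 2401 ≡ 7, 8^16 ≡ 7² = 49, 8^32 ≡ 49² = 2401 ≡ 7. Since 46 = 32 + 8 + 4 + 2, 8^46 ≡ 7·7·49·7: 7·7 = 49, then 49·49 = 2401 ≡ 7, then 7·7 = 49. So 8^46 ≡ 49 (mod 57).
σ(11): Repeated squaring mod 57: 11^1 ≡ 11, 11^2 ≡ 11² = 121 ≡ 7, 11^4 ≡ 7² = 49, 11^8 ≡ 49² = 2401 ≡ 7, 11^16 ≡ 7² = 49, 11^32 ≡ 49² = 2401 ≡ 7. Since 46 = 32 + 8 + 4 + 2, 11^46 ≡ 7·7·49·7: 7·7 = 49, then 49·49 = 2401 ≡ 7, then 7·7 = 49. So 11^46 ≡ 49 (mod 57).
So σ(8) = σ(11) = 49 while 8 ≠ 11, so σ is not injective.
A non-injective map from the 57-element set ℤ_{57} to itself takes at most 56 distinct values, so it cannot be surjective. Hence σ is not surjective.
Since σ is not surjective, we determine |image(σ)|. Computing x^46 mod 57 for each x (by repeated squaring, reducing mod 57 at every step), the values σ(0), σ(1), …, σ(56) are: 0, 1, 55, 54, 4, 43, 6, 7, 49, 9, 28, 49, 45, 25, 43, 42, 16, 55, 39, 19, 1, 36, 16, 4, 24, 25, 7, 30, 28, 28, 30, 7, 25, 24, 4, 16, 36, 1, 19, 39, 55, 16, 42, 43, 25, 45, 49, 28, 9, 49, 7, 6, 43, 4, 54, 55, 1.
The distinct values are {0, 1, 4, 6, 7, 9, 16, 19, 24, 25, 28, 30, 36, 39, 42, 43, 45, 49, 54, 55}; there are 20 of them.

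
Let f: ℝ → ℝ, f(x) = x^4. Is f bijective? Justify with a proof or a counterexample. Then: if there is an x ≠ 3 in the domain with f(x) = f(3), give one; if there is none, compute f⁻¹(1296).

f(3) = 81 = (−3)^4 = f(−3) (since 4 is even), with 3 ≠ −3. So f is not injective, hence not bijective.
For the follow-up, such an x exists: taking x = −3 ∈ ℝ gives f(−3) = 81 = f(3) with −3 ≠ 3.

-3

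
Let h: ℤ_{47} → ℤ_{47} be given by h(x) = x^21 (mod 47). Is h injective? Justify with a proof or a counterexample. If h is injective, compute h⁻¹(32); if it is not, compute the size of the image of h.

Since 47 is prime, the nonzero elements of ℤ_{47} form a cyclic group of order 46.
As gcd(21, 46) = 1, raising to the 21st power is a bijection on this group: if a^21 ≡ b^21 then (ab^{−1})^21 = 1, and the only element of order dividing gcd(21, 46) = 1 is 1, so a = b.
With h(0) = 0 this makes h injective on all of ℤ_{47}, hence bijective (finite equal-size domain and codomain). In particular h is injective.
Since h is injective, we find the preimage of 32. The inverse of x ↦ x^21 on (ℤ_{47})^× is x ↦ x^11, because 21·11 = 231 = 5·46 + 1 ≡ 1 (mod 46) and x^{46} = 1 for x ≠ 0 (Fermat). So h⁻¹(32) = 32^11 mod 47.
Repeated squaring mod 47: 32^1 ≡ 32, 32^2 ≡ 32² = 1024 ≡ 37, 32^4 ≡ 37² = 1369 ≡ 6, 32^8 ≡ 6² = 36. Since 11 = 8 + 2 + 1, 32^11 ≡ 36·37·32: 36·37 = 1332 ≡ 16, then 16·32 = 512 ≡ 42. So 32^11 ≡ 42 (mod 47).
Hence h⁻¹(32) = 42.

42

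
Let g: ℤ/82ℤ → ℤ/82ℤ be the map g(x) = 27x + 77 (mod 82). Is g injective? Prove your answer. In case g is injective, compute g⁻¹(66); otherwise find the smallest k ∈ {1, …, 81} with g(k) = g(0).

If g(s) = g(t), then 27s ≡ 27t (mod 82). Because gcd(27, 82) = 1, we may cancel 27 to get s ≡ t (mod 82).
Thus g is injective.
We now compute 27⁻¹ mod 82 explicitly. Euclid's algorithm: 82 = 3·27 + 1; back-substituting gives 1 = 79·27 − 26·82, so 27⁻¹ ≡ 79 (mod 82).
Since g is injective, we find g⁻¹(66): we need 27x ≡ 66 − 77 ≡ 71 (mod 82). Using 27⁻¹ = 79: x ≡ 79·71 = 5609 = 68·82 + 33, so x = 33.
Check: g(33) = 27·33 + 77 = 968 = 11·82 + 66 ≡ 66 (mod 82).

33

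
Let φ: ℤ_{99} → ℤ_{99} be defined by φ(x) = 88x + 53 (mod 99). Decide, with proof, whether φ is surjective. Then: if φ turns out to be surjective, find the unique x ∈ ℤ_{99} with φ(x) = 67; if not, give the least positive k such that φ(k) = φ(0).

9

Since gcd(88, 99) = 11, we have 88x ≡ 0 (mod 11) for all x, so φ(x) ≡ 9 (mod 11).
But 0 ≢ 9 (mod 11), so 0 ∈ ℤ_{99} has no preimage. So φ is not surjective.
Since φ is not surjective, we find the least positive k with φ(k) = φ(0): this means 88k ≡ 0 (mod 99), i.e. 99 ∣ 88k. Since gcd(88, 99) = 11, dividing through by 11 this holds exactly when 9 ∣ 8k, and as gcd(8, 9) = 1, exactly when 9 ∣ k.
The smallest positive such k is 9.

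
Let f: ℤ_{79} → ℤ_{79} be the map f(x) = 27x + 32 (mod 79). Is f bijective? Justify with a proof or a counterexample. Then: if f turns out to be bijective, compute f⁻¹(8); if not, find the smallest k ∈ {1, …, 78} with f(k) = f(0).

By definition, f is injective when f(s) = f(t) forces s = t.
Suppose f(s) = f(t) in ℤ_{79}. Then 27s + 32 ≡ 27t + 32 (mod 79), therefore 27(s − t) ≡ 0 (mod 79).
Since gcd(27, 79) = 1, 27 is invertible modulo 79, hence s − t ≡ 0 (mod 79), i.e. s = t.
We now compute 27⁻¹ mod 79 explicitly. Euclid's algorithm: 79 = 2·27 + 25, 27 = 1·25 + 2, 25 = 12·2 + 1; back-substituting gives 1 = 41·27 − 14·79, so 27⁻¹ ≡ 41 (mod 79).
Then y ↦ 41(y − 32) is a two-sided inverse to f, so every y ∈ ℤ_{79} has a preimage.
Hence f is bijective.
Since f is bijective, we compute f⁻¹(8): solve 27x + 32 ≡ 8 (mod 79), i.e. 27x ≡ 55 (mod 79).
Multiplying by 27⁻¹ = 41 gives x ≡ 41·55 = 2255 = 28·79 + 43 ≡ 43 (mod 79).
Check: f(43) = 27·43 + 32 = 1193 = 15·79 + 8 ≡ 8 (mod 79).

43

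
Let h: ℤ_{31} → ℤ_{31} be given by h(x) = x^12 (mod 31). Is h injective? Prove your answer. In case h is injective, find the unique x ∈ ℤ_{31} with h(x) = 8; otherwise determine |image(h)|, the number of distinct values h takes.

h(1) = 1^12 = 1.
h(5): Repeated squaring mod 31: 5^1 ≡ 5, 5^2 ≡ 5² = 25, 5^4 ≡ 25² = 625 ≡ 5, 5^8 ≡ 5² = 25. Since 12 = 8 + 4, 5^12 ≡ 25·5: 25·5 = 125 ≡ 1. So 5^12 ≡ 1 (mod 31).
So h(1) = h(5) = 1 while 1 ≠ 5, hence h is not injective.
Since h is not injective, we determine |image(h)|. Computing x^12 mod 31 for each x (by repeated squaring, reducing mod 31 at every step), the values h(0), h(1), …, h(30) are: 0, 1, 4, 8, 16, 1, 1, 16, 2, 2, 4, 16, 4, 8, 2, 8, 8, 2, 8, 4, 16, 4, 2, 2, 16, 1, 1, 16, 8, 4, 1.
The distinct values are {0, 1, 2, 4, 8, 16}; there are 6 of them.

6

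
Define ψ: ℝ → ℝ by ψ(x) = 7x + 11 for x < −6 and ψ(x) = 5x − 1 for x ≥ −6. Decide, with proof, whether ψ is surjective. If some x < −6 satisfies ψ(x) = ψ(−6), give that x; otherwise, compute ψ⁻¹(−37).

Both pieces are strictly increasing (slopes 7 and 5), so each is injective on its own interval.
The left piece maps (−∞, −6) onto (−∞, −31); the right piece maps [−6, ∞) onto [−31, ∞).
These images together cover ℝ, so ψ is surjective.
Because the two images are disjoint, no x < −6 has ψ(x) = ψ(−6), so we compute ψ⁻¹(−37): −37 lies in (−∞, −31), so solve 7x + 11 = −37: x = (−37 − 11)/7 = −48/7.

-48/7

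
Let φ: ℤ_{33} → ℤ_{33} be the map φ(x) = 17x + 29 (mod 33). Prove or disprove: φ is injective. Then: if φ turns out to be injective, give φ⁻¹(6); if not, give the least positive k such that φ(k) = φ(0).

20

If φ(x_1) = φ(x_2), then 17x_1 ≡ 17x_2 (mod 33). Because gcd(17, 33) = 1, we may cancel 17 to get x_1 ≡ x_2 (mod 33).
Thus φ is injective.
We now compute 17⁻¹ mod 33 explicitly. Euclid's algorithm: 33 = 1·17 + 16, 17 = 1·16 + 1; back-substituting gives 1 = 2·17 − 1·33, so 17⁻¹ ≡ 2 (mod 33).
Since φ is injective, we find φ⁻¹(6): we need 17x ≡ 6 − 29 ≡ 10 (mod 33). Using 17⁻¹ = 2: x ≡ 2·10 = 20, so x = 20.
Check: φ(20) = 17·20 + 29 = 369 = 11·33 + 6 ≡ 6 (mod 33).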